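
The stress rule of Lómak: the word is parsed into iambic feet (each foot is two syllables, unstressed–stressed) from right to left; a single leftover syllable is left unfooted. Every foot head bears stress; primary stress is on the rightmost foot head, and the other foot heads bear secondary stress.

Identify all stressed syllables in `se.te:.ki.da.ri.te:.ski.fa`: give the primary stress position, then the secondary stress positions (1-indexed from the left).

Parse right to left into iambic (σˈσ) feet: (se.ˈte:) (ki.ˈda) (ri.ˈte:) (ski.ˈfa).
Foot heads (stressed positions): 2, 4, 6, 8.
End Rule Rightmost: primary stress on the rightmost head = syllable 8.
Secondary stress on 2, 4, 6: se.ˌte:.ki.ˌda.ri.ˌte:.ski.ˈfa.

primary 8, secondary 2, 4, 6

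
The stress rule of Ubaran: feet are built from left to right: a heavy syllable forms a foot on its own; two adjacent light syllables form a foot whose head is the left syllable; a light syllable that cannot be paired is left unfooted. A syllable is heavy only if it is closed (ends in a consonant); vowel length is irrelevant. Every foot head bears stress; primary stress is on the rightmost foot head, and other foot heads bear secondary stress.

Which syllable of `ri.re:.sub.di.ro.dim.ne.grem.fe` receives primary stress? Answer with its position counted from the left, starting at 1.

8

Weights: 1 ri L, 2 re: L, 3 sub H, 4 di L, 5 ro L, 6 dim H, 7 ne L, 8 grem H, 9 fe L.
Parse left to right (heavy = foot alone; LL = one foot; stranded L unfooted): (ˈri.re:) (ˈsub) (ˈdi.ro) (ˈdim) ne (ˈgrem) fe.
Foot heads: 1, 3, 4, 6, 8.
Primary stress on the rightmost head = syllable 8.
Primary stress: syllable 8 → ri.re:.sub.di.ro.dim.ne.ˈgrem.fe.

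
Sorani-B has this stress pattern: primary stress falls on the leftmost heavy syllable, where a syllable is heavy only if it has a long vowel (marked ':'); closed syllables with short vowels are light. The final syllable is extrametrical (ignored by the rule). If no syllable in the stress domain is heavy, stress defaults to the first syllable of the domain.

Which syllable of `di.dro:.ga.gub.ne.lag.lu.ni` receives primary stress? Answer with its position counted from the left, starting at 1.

The final syllable (8, ni) is extrametrical; the stress domain is syllables 1–7.
Weights: 1 di L, 2 dro: H, 3 ga L, 4 gub L, 5 ne L, 6 lag L, 7 lu L.
Heavy syllables in the domain: 2. The leftmost is syllable 2 (dro:).
Primary stress: syllable 2 → di.ˈdro:.ga.gub.ne.lag.lu.ni.

2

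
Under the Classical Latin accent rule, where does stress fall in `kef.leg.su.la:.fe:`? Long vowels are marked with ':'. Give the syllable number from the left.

Classical Latin: stress the penult if heavy (long vowel or closed), else the antepenult.
Weights: 3 su L, 4 la: H, 5 fe: H.
The penult (syllable 4, la:) is heavy, so it takes stress.
Stress on syllable 4: kef.leg.su.ˈla:.fe:.

4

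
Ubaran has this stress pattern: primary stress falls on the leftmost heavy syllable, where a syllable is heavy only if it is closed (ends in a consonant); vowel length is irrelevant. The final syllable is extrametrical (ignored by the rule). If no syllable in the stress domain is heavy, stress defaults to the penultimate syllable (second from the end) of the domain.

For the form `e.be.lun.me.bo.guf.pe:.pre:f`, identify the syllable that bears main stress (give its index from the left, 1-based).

3

The final syllable (8, pre:f) is extrametrical; the stress domain is syllables 1–7.
Weights: 1 e L, 2 be L, 3 lun H, 4 me L, 5 bo L, 6 guf H, 7 pe: L.
Heavy syllables in the domain: 3, 6. The leftmost is syllable 3 (lun).
Primary stress: syllable 3 → e.be.ˈlun.me.bo.guf.pe:.pre:f.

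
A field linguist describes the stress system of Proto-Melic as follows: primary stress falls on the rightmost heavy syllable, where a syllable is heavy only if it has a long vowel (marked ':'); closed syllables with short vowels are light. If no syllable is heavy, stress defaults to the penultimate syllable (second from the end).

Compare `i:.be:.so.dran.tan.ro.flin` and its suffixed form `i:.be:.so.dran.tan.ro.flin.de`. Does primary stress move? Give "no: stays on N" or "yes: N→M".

no: stays on 2

Base `i:.be:.so.dran.tan.ro.flin` (7 syllables):
  Weights: 1 i: H, 2 be: H, 3 so L, 4 dran L, 5 tan L, 6 ro L, 7 flin L.
  Heavy syllables in the domain: 1, 2. The rightmost is syllable 2 (be:).
  → primary stress on syllable 2.
Suffixed `i:.be:.so.dran.tan.ro.flin.de` (8 syllables):
  Weights: 1 i: H, 2 be: H, 3 so L, 4 dran L, 5 tan L, 6 ro L, 7 flin L, 8 de L.
  Heavy syllables in the domain: 1, 2. The rightmost is syllable 2 (be:).
  → primary stress on syllable 2.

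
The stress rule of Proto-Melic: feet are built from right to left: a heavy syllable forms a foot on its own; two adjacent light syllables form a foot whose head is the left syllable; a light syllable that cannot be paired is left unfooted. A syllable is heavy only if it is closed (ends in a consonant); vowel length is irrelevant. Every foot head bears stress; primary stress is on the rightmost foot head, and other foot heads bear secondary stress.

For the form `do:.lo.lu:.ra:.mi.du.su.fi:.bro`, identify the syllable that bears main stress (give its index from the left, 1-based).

8

Weights: 1 do: L, 2 lo L, 3 lu: L, 4 ra: L, 5 mi L, 6 du L, 7 su L, 8 fi: L, 9 bro L.
Parse right to left (heavy = foot alone; LL = one foot; stranded L unfooted): do: (ˈlo.lu:) (ˈra:.mi) (ˈdu.su) (ˈfi:.bro).
Foot heads: 2, 4, 6, 8.
Primary stress on the rightmost head = syllable 8.
Primary stress: syllable 8 → do:.lo.lu:.ra:.mi.du.su.ˈfi:.bro.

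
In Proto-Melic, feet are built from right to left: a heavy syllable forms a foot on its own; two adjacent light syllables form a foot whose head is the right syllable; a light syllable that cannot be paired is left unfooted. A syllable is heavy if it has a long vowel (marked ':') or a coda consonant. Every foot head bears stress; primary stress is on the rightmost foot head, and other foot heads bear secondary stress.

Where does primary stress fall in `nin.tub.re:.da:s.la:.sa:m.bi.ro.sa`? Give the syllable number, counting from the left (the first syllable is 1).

9

Weights: 1 nin H, 2 tub H, 3 re: H, 4 da:s H, 5 la: H, 6 sa:m H, 7 bi L, 8 ro L, 9 sa L.
Parse right to left (heavy = foot alone; LL = one foot; stranded L unfooted): (ˈnin) (ˈtub) (ˈre:) (ˈda:s) (ˈla:) (ˈsa:m) bi (ro.ˈsa).
Foot heads: 1, 2, 3, 4, 5, 6, 9.
Primary stress on the rightmost head = syllable 9.
Primary stress: syllable 9 → nin.tub.re:.da:s.la:.sa:m.bi.ro.ˈsa.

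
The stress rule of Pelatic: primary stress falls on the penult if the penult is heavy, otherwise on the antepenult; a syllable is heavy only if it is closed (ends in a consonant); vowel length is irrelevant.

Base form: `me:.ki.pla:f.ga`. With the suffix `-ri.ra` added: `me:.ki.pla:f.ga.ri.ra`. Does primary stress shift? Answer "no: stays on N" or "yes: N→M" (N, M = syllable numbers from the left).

Base `me:.ki.pla:f.ga` (4 syllables):
  Weights: 2 ki L, 3 pla:f H, 4 ga L.
  The penult (syllable 3, pla:f) is heavy, so it takes stress.
  → primary stress on syllable 3.
Suffixed `me:.ki.pla:f.ga.ri.ra` (6 syllables):
  Weights: 4 ga L, 5 ri L, 6 ra L.
  The penult (syllable 5, ri) is light, so stress falls on the antepenult (syllable 4, ga).
  → primary stress on syllable 4.

yes: 3→4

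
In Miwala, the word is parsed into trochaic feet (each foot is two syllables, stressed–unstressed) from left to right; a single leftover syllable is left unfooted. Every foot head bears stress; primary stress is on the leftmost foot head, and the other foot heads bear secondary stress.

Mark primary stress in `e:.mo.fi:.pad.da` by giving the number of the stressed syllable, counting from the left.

1

Parse left to right into trochaic (ˈσσ) feet: (ˈe:.mo) (ˈfi:.pad) da. Syllable 5 is left unfooted.
Foot heads (stressed positions): 1, 3.
End Rule Leftmost: primary stress on the leftmost head = syllable 1.
Primary stress: syllable 1 → ˈe:.mo.fi:.pad.da.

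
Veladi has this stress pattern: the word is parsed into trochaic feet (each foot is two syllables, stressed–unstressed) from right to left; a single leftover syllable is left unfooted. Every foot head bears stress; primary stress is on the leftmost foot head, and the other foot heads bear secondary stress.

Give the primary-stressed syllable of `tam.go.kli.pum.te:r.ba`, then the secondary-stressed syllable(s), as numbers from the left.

Parse right to left into trochaic (ˈσσ) feet: (ˈtam.go) (ˈkli.pum) (ˈte:r.ba).
Foot heads (stressed positions): 1, 3, 5.
End Rule Leftmost: primary stress on the leftmost head = syllable 1.
Secondary stress on 3, 5: ˈtam.go.ˌkli.pum.ˌte:r.ba.

primary 1, secondary 3, 5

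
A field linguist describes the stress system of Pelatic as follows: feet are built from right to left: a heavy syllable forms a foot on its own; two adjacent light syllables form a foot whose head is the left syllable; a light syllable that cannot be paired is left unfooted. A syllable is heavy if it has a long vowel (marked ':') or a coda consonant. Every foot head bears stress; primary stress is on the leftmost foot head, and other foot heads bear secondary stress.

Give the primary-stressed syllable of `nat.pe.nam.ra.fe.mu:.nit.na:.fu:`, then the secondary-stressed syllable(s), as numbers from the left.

Weights: 1 nat H, 2 pe L, 3 nam H, 4 ra L, 5 fe L, 6 mu: H, 7 nit H, 8 na: H, 9 fu: H.
Parse right to left (heavy = foot alone; LL = one foot; stranded L unfooted): (ˈnat) pe (ˈnam) (ˈra.fe) (ˈmu:) (ˈnit) (ˈna:) (ˈfu:).
Foot heads: 1, 3, 4, 6, 7, 8, 9.
Primary stress on the leftmost head = syllable 1.
Secondary stress on 3, 4, 6, 7, 8, 9: ˈnat.pe.ˌnam.ˌra.fe.ˌmu:.ˌnit.ˌna:.ˌfu:.

primary 1, secondary 3, 4, 6, 7, 8, 9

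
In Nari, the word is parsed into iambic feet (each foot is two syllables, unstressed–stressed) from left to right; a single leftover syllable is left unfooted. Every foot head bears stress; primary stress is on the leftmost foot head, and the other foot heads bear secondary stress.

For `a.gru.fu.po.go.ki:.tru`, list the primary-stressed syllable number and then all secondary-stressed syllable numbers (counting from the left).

Parse left to right into iambic (σˈσ) feet: (a.ˈgru) (fu.ˈpo) (go.ˈki:) tru. Syllable 7 is left unfooted.
Foot heads (stressed positions): 2, 4, 6.
End Rule Leftmost: primary stress on the leftmost head = syllable 2.
Secondary stress on 4, 6: a.ˈgru.fu.ˌpo.go.ˌki:.tru.

primary 2, secondary 4, 6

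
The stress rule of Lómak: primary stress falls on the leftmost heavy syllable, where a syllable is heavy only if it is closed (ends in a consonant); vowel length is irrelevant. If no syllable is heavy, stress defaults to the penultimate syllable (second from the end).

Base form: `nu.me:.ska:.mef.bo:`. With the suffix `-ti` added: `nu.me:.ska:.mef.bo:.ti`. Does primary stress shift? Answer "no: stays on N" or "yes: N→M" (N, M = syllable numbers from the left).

no: stays on 4

Base `nu.me:.ska:.mef.bo:` (5 syllables):
  Weights: 1 nu L, 2 me: L, 3 ska: L, 4 mef H, 5 bo: L.
  Heavy syllables in the domain: 4. The leftmost is syllable 4 (mef).
  → primary stress on syllable 4.
Suffixed `nu.me:.ska:.mef.bo:.ti` (6 syllables):
  Weights: 1 nu L, 2 me: L, 3 ska: L, 4 mef H, 5 bo: L, 6 ti L.
  Heavy syllables in the domain: 4. The leftmost is syllable 4 (mef).
  → primary stress on syllable 4.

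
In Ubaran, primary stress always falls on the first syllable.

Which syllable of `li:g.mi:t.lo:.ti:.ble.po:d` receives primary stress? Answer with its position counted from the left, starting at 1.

The word has 6 syllables; the first syllable is syllable 1 (li:g).
Primary stress: syllable 1 → ˈli:g.mi:t.lo:.ti:.ble.po:d.

1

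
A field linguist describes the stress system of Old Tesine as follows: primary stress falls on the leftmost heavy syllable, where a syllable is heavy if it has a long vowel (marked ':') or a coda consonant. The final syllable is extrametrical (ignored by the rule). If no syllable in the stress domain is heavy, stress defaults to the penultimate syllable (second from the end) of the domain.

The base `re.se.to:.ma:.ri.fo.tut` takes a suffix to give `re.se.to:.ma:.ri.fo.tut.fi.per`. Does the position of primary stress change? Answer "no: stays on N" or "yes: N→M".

no: stays on 3

Base `re.se.to:.ma:.ri.fo.tut` (7 syllables):
  The final syllable (7, tut) is extrametrical; the stress domain is syllables 1–6.
  Weights: 1 re L, 2 se L, 3 to: H, 4 ma: H, 5 ri L, 6 fo L.
  Heavy syllables in the domain: 3, 4. The leftmost is syllable 3 (to:).
  → primary stress on syllable 3.
Suffixed `re.se.to:.ma:.ri.fo.tut.fi.per` (9 syllables):
  The final syllable (9, per) is extrametrical; the stress domain is syllables 1–8.
  Weights: 1 re L, 2 se L, 3 to: H, 4 ma: H, 5 ri L, 6 fo L, 7 tut H, 8 fi L.
  Heavy syllables in the domain: 3, 4, 7. The leftmost is syllable 3 (to:).
  → primary stress on syllable 3.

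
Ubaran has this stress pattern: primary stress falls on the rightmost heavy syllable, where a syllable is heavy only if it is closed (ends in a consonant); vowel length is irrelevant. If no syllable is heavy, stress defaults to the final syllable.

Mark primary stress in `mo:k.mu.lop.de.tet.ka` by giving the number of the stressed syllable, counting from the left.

Weights: 1 mo:k H, 2 mu L, 3 lop H, 4 de L, 5 tet H, 6 ka L.
Heavy syllables in the domain: 1, 3, 5. The rightmost is syllable 5 (tet).
Primary stress: syllable 5 → mo:k.mu.lop.de.ˈtet.ka.

5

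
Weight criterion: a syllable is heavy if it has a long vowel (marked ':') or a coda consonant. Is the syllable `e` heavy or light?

light

`e`: short vowel, open (no coda). Short vowel, open → light.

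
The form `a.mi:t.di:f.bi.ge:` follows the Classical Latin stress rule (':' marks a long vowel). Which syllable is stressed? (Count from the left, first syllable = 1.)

Classical Latin: stress the penult if heavy (long vowel or closed), else the antepenult.
Weights: 3 di:f H, 4 bi L, 5 ge: H.
The penult (syllable 4, bi) is light, so stress falls on the antepenult (syllable 3, di:f).
Stress on syllable 3: a.mi:t.ˈdi:f.bi.ge:.

3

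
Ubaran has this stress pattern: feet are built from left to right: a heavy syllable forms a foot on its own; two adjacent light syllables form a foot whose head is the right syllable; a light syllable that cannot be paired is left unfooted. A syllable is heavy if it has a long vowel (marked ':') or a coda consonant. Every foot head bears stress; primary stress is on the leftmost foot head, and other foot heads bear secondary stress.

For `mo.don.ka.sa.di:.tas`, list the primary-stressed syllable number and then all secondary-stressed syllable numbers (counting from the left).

Weights: 1 mo L, 2 don H, 3 ka L, 4 sa L, 5 di: H, 6 tas H.
Parse left to right (heavy = foot alone; LL = one foot; stranded L unfooted): mo (ˈdon) (ka.ˈsa) (ˈdi:) (ˈtas).
Foot heads: 2, 4, 5, 6.
Primary stress on the leftmost head = syllable 2.
Secondary stress on 4, 5, 6: mo.ˈdon.ka.ˌsa.ˌdi:.ˌtas.

primary 2, secondary 4, 5, 6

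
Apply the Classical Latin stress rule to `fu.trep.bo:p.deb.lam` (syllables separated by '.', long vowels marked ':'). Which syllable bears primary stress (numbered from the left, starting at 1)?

4

Classical Latin: stress the penult if heavy (long vowel or closed), else the antepenult.
Weights: 3 bo:p H, 4 deb H, 5 lam H.
The penult (syllable 4, deb) is heavy, so it takes stress.
Stress on syllable 4: fu.trep.bo:p.ˈdeb.lam.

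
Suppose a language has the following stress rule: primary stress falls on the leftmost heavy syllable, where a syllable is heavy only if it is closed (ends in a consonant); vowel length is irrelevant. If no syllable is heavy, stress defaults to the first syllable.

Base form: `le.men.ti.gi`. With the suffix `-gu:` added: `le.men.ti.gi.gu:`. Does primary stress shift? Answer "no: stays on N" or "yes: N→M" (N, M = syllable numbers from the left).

Base `le.men.ti.gi` (4 syllables):
  Weights: 1 le L, 2 men H, 3 ti L, 4 gi L.
  Heavy syllables in the domain: 2. The leftmost is syllable 2 (men).
  → primary stress on syllable 2.
Suffixed `le.men.ti.gi.gu:` (5 syllables):
  Weights: 1 le L, 2 men H, 3 ti L, 4 gi L, 5 gu: L.
  Heavy syllables in the domain: 2. The leftmost is syllable 2 (men).
  → primary stress on syllable 2.

no: stays on 2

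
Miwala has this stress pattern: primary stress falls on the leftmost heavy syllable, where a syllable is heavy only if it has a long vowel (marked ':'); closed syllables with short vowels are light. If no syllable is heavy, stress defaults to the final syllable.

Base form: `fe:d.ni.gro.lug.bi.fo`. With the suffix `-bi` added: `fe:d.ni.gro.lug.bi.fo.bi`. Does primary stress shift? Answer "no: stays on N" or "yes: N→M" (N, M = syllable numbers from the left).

no: stays on 1

Base `fe:d.ni.gro.lug.bi.fo` (6 syllables):
  Weights: 1 fe:d H, 2 ni L, 3 gro L, 4 lug L, 5 bi L, 6 fo L.
  Heavy syllables in the domain: 1. The leftmost is syllable 1 (fe:d).
  → primary stress on syllable 1.
Suffixed `fe:d.ni.gro.lug.bi.fo.bi` (7 syllables):
  Weights: 1 fe:d H, 2 ni L, 3 gro L, 4 lug L, 5 bi L, 6 fo L, 7 bi L.
  Heavy syllables in the domain: 1. The leftmost is syllable 1 (fe:d).
  → primary stress on syllable 1.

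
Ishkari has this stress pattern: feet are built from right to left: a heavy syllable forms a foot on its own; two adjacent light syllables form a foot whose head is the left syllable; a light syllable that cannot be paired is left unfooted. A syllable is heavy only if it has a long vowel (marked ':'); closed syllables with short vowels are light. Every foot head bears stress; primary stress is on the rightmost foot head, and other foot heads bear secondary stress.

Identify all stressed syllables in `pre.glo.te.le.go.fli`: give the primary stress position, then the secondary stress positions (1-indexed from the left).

primary 5, secondary 1, 3

Weights: 1 pre L, 2 glo L, 3 te L, 4 le L, 5 go L, 6 fli L.
Parse right to left (heavy = foot alone; LL = one foot; stranded L unfooted): (ˈpre.glo) (ˈte.le) (ˈgo.fli).
Foot heads: 1, 3, 5.
Primary stress on the rightmost head = syllable 5.
Secondary stress on 1, 3: ˌpre.glo.ˌte.le.ˈgo.fli.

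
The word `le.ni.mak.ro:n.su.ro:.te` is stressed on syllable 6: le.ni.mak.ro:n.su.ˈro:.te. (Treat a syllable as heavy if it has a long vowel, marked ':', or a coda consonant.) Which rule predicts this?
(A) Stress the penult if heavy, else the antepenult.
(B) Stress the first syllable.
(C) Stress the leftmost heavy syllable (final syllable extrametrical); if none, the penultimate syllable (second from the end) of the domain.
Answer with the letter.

A

Rule A → syllable 6 ✓.
Rule B → syllable 1 (observed: 6).
Rule C → syllable 3 (observed: 6).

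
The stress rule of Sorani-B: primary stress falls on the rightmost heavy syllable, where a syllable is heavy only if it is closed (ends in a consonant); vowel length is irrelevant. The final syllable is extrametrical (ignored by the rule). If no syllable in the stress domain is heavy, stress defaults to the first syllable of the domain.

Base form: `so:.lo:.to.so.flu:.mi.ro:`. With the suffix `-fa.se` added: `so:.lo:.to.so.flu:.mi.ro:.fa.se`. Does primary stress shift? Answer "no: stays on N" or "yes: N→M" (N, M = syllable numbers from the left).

no: stays on 1

Base `so:.lo:.to.so.flu:.mi.ro:` (7 syllables):
  The final syllable (7, ro:) is extrametrical; the stress domain is syllables 1–6.
  Weights: 1 so: L, 2 lo: L, 3 to L, 4 so L, 5 flu: L, 6 mi L.
  No heavy syllable in the domain; default to the first syllable of the domain = syllable 1.
  → primary stress on syllable 1.
Suffixed `so:.lo:.to.so.flu:.mi.ro:.fa.se` (9 syllables):
  The final syllable (9, se) is extrametrical; the stress domain is syllables 1–8.
  Weights: 1 so: L, 2 lo: L, 3 to L, 4 so L, 5 flu: L, 6 mi L, 7 ro: L, 8 fa L.
  No heavy syllable in the domain; default to the first syllable of the domain = syllable 1.
  → primary stress on syllable 1.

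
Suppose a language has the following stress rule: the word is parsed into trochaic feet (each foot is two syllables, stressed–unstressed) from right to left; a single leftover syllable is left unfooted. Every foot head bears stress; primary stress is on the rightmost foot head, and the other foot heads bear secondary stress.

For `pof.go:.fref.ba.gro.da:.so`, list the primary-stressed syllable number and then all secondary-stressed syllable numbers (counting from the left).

Parse right to left into trochaic (ˈσσ) feet: pof (ˈgo:.fref) (ˈba.gro) (ˈda:.so). Syllable 1 is left unfooted.
Foot heads (stressed positions): 2, 4, 6.
End Rule Rightmost: primary stress on the rightmost head = syllable 6.
Secondary stress on 2, 4: pof.ˌgo:.fref.ˌba.gro.ˈda:.so.

primary 6, secondary 2, 4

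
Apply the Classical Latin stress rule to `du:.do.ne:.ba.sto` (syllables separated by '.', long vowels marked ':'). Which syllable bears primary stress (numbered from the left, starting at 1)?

Classical Latin: stress the penult if heavy (long vowel or closed), else the antepenult.
Weights: 3 ne: H, 4 ba L, 5 sto L.
The penult (syllable 4, ba) is light, so stress falls on the antepenult (syllable 3, ne:).
Stress on syllable 3: du:.do.ˈne:.ba.sto.

3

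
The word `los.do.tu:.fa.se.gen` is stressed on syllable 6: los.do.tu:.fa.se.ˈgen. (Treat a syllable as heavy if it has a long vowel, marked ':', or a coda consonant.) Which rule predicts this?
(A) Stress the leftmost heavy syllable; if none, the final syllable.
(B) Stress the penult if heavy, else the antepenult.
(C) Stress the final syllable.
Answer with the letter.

Rule A → syllable 1 (observed: 6).
Rule B → syllable 4 (observed: 6).
Rule C → syllable 6 ✓.

C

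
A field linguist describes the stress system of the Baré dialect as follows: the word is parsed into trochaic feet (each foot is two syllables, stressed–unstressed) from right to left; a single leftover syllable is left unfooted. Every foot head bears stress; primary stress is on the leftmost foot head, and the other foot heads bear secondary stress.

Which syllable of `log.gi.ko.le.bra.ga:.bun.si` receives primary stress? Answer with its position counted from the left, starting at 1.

Parse right to left into trochaic (ˈσσ) feet: (ˈlog.gi) (ˈko.le) (ˈbra.ga:) (ˈbun.si).
Foot heads (stressed positions): 1, 3, 5, 7.
End Rule Leftmost: primary stress on the leftmost head = syllable 1.
Primary stress: syllable 1 → ˈlog.gi.ko.le.bra.ga:.bun.si.

1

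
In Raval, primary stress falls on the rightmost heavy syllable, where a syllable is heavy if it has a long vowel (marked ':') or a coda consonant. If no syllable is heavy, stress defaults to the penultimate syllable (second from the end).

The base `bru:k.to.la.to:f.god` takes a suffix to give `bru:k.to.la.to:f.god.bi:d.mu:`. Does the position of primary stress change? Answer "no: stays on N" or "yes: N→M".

yes: 5→7

Base `bru:k.to.la.to:f.god` (5 syllables):
  Weights: 1 bru:k H, 2 to L, 3 la L, 4 to:f H, 5 god H.
  Heavy syllables in the domain: 1, 4, 5. The rightmost is syllable 5 (god).
  → primary stress on syllable 5.
Suffixed `bru:k.to.la.to:f.god.bi:d.mu:` (7 syllables):
  Weights: 1 bru:k H, 2 to L, 3 la L, 4 to:f H, 5 god H, 6 bi:d H, 7 mu: H.
  Heavy syllables in the domain: 1, 4, 5, 6, 7. The rightmost is syllable 7 (mu:).
  → primary stress on syllable 7.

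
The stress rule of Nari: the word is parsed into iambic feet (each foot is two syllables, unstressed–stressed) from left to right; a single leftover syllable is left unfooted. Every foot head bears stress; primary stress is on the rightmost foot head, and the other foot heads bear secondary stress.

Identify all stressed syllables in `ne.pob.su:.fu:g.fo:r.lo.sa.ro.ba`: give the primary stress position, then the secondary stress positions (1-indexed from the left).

primary 8, secondary 2, 4, 6

Parse left to right into iambic (σˈσ) feet: (ne.ˈpob) (su:.ˈfu:g) (fo:r.ˈlo) (sa.ˈro) ba. Syllable 9 is left unfooted.
Foot heads (stressed positions): 2, 4, 6, 8.
End Rule Rightmost: primary stress on the rightmost head = syllable 8.
Secondary stress on 2, 4, 6: ne.ˌpob.su:.ˌfu:g.fo:r.ˌlo.sa.ˈro.ba.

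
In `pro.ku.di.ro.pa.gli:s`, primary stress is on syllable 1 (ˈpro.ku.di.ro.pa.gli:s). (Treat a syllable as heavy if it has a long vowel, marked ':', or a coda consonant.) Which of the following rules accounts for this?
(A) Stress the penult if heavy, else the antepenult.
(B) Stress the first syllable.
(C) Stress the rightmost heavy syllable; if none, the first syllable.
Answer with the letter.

B

Rule A → syllable 4 (observed: 1).
Rule B → syllable 1 ✓.
Rule C → syllable 6 (observed: 1).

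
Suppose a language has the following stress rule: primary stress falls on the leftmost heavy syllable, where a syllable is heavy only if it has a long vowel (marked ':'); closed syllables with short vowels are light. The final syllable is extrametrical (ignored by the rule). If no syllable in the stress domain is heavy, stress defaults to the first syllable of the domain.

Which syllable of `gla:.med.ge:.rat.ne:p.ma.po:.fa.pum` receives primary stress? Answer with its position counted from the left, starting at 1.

1

The final syllable (9, pum) is extrametrical; the stress domain is syllables 1–8.
Weights: 1 gla: H, 2 med L, 3 ge: H, 4 rat L, 5 ne:p H, 6 ma L, 7 po: H, 8 fa L.
Heavy syllables in the domain: 1, 3, 5, 7. The leftmost is syllable 1 (gla:).
Primary stress: syllable 1 → ˈgla:.med.ge:.rat.ne:p.ma.po:.fa.pum.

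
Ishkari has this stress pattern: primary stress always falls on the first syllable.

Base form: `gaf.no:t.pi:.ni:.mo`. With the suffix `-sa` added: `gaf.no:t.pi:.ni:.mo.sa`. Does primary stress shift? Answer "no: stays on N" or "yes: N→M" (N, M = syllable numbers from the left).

Base `gaf.no:t.pi:.ni:.mo` (5 syllables):
  The word has 5 syllables; the first syllable is syllable 1 (gaf).
  → primary stress on syllable 1.
Suffixed `gaf.no:t.pi:.ni:.mo.sa` (6 syllables):
  The word has 6 syllables; the first syllable is syllable 1 (gaf).
  → primary stress on syllable 1.

no: stays on 1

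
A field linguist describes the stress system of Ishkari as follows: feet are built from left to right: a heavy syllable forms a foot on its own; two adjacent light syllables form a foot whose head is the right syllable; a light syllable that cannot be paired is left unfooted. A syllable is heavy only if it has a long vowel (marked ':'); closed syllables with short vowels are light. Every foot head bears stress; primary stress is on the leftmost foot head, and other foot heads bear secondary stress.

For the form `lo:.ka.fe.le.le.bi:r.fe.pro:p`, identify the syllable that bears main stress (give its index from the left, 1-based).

1

Weights: 1 lo: H, 2 ka L, 3 fe L, 4 le L, 5 le L, 6 bi:r H, 7 fe L, 8 pro:p H.
Parse left to right (heavy = foot alone; LL = one foot; stranded L unfooted): (ˈlo:) (ka.ˈfe) (le.ˈle) (ˈbi:r) fe (ˈpro:p).
Foot heads: 1, 3, 5, 6, 8.
Primary stress on the leftmost head = syllable 1.
Primary stress: syllable 1 → ˈlo:.ka.fe.le.le.bi:r.fe.pro:p.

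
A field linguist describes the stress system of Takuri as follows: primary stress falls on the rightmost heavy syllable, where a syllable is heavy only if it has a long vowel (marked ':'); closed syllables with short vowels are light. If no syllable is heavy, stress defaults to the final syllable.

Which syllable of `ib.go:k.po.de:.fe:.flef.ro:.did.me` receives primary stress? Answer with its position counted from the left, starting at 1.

Weights: 1 ib L, 2 go:k H, 3 po L, 4 de: H, 5 fe: H, 6 flef L, 7 ro: H, 8 did L, 9 me L.
Heavy syllables in the domain: 2, 4, 5, 7. The rightmost is syllable 7 (ro:).
Primary stress: syllable 7 → ib.go:k.po.de:.fe:.flef.ˈro:.did.me.

7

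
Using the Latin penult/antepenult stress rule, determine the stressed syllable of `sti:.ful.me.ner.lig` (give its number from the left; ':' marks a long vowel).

Classical Latin: stress the penult if heavy (long vowel or closed), else the antepenult.
Weights: 3 me L, 4 ner H, 5 lig H.
The penult (syllable 4, ner) is heavy, so it takes stress.
Stress on syllable 4: sti:.ful.me.ˈner.lig.

4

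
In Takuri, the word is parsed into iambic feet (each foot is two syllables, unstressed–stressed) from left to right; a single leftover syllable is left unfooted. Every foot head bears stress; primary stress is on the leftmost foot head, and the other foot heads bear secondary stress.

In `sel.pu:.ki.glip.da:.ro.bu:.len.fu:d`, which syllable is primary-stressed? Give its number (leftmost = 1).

Parse left to right into iambic (σˈσ) feet: (sel.ˈpu:) (ki.ˈglip) (da:.ˈro) (bu:.ˈlen) fu:d. Syllable 9 is left unfooted.
Foot heads (stressed positions): 2, 4, 6, 8.
End Rule Leftmost: primary stress on the leftmost head = syllable 2.
Primary stress: syllable 2 → sel.ˈpu:.ki.glip.da:.ro.bu:.len.fu:d.

2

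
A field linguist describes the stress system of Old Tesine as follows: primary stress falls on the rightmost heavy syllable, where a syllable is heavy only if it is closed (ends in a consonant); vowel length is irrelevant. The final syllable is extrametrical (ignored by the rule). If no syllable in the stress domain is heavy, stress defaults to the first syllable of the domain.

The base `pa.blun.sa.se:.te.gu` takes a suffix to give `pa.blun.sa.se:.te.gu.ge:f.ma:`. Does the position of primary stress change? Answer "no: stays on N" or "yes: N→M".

yes: 2→7

Base `pa.blun.sa.se:.te.gu` (6 syllables):
  The final syllable (6, gu) is extrametrical; the stress domain is syllables 1–5.
  Weights: 1 pa L, 2 blun H, 3 sa L, 4 se: L, 5 te L.
  Heavy syllables in the domain: 2. The rightmost is syllable 2 (blun).
  → primary stress on syllable 2.
Suffixed `pa.blun.sa.se:.te.gu.ge:f.ma:` (8 syllables):
  The final syllable (8, ma:) is extrametrical; the stress domain is syllables 1–7.
  Weights: 1 pa L, 2 blun H, 3 sa L, 4 se: L, 5 te L, 6 gu L, 7 ge:f H.
  Heavy syllables in the domain: 2, 7. The rightmost is syllable 7 (ge:f).
  → primary stress on syllable 7.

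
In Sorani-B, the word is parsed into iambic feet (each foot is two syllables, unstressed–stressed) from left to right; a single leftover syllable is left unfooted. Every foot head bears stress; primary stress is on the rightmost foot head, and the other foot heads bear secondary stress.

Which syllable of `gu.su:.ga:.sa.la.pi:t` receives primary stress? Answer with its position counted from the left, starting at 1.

Parse left to right into iambic (σˈσ) feet: (gu.ˈsu:) (ga:.ˈsa) (la.ˈpi:t).
Foot heads (stressed positions): 2, 4, 6.
End Rule Rightmost: primary stress on the rightmost head = syllable 6.
Primary stress: syllable 6 → gu.su:.ga:.sa.la.ˈpi:t.

6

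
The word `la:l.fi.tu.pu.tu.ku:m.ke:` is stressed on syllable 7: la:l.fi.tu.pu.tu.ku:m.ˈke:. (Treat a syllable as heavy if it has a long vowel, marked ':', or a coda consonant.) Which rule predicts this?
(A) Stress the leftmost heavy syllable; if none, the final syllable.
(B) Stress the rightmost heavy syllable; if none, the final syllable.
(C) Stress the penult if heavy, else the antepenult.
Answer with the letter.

B

Rule A → syllable 1 (observed: 7).
Rule B → syllable 7 ✓.
Rule C → syllable 6 (observed: 7).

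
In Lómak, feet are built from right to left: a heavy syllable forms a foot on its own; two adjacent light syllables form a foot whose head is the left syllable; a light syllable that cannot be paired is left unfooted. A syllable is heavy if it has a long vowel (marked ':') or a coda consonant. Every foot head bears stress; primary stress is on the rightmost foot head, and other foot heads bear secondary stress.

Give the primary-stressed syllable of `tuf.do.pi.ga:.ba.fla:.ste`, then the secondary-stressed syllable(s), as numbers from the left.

primary 6, secondary 1, 2, 4

Weights: 1 tuf H, 2 do L, 3 pi L, 4 ga: H, 5 ba L, 6 fla: H, 7 ste L.
Parse right to left (heavy = foot alone; LL = one foot; stranded L unfooted): (ˈtuf) (ˈdo.pi) (ˈga:) ba (ˈfla:) ste.
Foot heads: 1, 2, 4, 6.
Primary stress on the rightmost head = syllable 6.
Secondary stress on 1, 2, 4: ˌtuf.ˌdo.pi.ˌga:.ba.ˈfla:.ste.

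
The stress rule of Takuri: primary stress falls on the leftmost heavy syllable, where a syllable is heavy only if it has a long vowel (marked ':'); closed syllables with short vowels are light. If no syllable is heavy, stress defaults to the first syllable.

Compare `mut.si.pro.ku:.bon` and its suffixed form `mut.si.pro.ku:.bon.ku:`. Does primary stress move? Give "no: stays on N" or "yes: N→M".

no: stays on 4

Base `mut.si.pro.ku:.bon` (5 syllables):
  Weights: 1 mut L, 2 si L, 3 pro L, 4 ku: H, 5 bon L.
  Heavy syllables in the domain: 4. The leftmost is syllable 4 (ku:).
  → primary stress on syllable 4.
Suffixed `mut.si.pro.ku:.bon.ku:` (6 syllables):
  Weights: 1 mut L, 2 si L, 3 pro L, 4 ku: H, 5 bon L, 6 ku: H.
  Heavy syllables in the domain: 4, 6. The leftmost is syllable 4 (ku:).
  → primary stress on syllable 4.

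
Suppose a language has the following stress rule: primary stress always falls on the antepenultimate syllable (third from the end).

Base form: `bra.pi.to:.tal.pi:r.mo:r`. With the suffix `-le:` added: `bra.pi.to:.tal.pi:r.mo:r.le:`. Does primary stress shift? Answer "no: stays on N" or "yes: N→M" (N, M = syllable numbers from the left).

Base `bra.pi.to:.tal.pi:r.mo:r` (6 syllables):
  The word has 6 syllables; the antepenultimate syllable (third from the end) is syllable 4 (tal).
  → primary stress on syllable 4.
Suffixed `bra.pi.to:.tal.pi:r.mo:r.le:` (7 syllables):
  The word has 7 syllables; the antepenultimate syllable (third from the end) is syllable 5 (pi:r).
  → primary stress on syllable 5.

yes: 4→5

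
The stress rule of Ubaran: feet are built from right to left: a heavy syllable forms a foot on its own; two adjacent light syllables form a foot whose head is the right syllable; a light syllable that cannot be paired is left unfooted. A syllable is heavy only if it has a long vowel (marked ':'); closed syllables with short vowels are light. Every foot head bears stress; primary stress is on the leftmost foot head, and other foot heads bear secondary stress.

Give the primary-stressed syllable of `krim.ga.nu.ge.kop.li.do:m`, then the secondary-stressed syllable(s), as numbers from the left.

Weights: 1 krim L, 2 ga L, 3 nu L, 4 ge L, 5 kop L, 6 li L, 7 do:m H.
Parse right to left (heavy = foot alone; LL = one foot; stranded L unfooted): (krim.ˈga) (nu.ˈge) (kop.ˈli) (ˈdo:m).
Foot heads: 2, 4, 6, 7.
Primary stress on the leftmost head = syllable 2.
Secondary stress on 4, 6, 7: krim.ˈga.nu.ˌge.kop.ˌli.ˌdo:m.

primary 2, secondary 4, 6, 7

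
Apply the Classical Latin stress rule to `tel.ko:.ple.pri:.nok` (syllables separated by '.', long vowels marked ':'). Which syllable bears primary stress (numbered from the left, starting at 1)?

Classical Latin: stress the penult if heavy (long vowel or closed), else the antepenult.
Weights: 3 ple L, 4 pri: H, 5 nok H.
The penult (syllable 4, pri:) is heavy, so it takes stress.
Stress on syllable 4: tel.ko:.ple.ˈpri:.nok.

4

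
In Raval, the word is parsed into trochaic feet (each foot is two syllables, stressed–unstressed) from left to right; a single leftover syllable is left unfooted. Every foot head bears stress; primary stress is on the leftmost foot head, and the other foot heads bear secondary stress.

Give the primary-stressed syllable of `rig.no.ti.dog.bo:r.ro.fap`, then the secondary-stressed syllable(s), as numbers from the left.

Parse left to right into trochaic (ˈσσ) feet: (ˈrig.no) (ˈti.dog) (ˈbo:r.ro) fap. Syllable 7 is left unfooted.
Foot heads (stressed positions): 1, 3, 5.
End Rule Leftmost: primary stress on the leftmost head = syllable 1.
Secondary stress on 3, 5: ˈrig.no.ˌti.dog.ˌbo:r.ro.fap.

primary 1, secondary 3, 5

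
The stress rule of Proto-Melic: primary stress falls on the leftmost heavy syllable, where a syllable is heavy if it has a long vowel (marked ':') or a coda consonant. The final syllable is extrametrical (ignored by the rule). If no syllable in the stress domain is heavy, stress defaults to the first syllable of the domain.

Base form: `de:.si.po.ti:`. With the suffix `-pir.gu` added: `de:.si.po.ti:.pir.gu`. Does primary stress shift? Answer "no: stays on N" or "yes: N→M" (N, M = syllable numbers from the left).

no: stays on 1

Base `de:.si.po.ti:` (4 syllables):
  The final syllable (4, ti:) is extrametrical; the stress domain is syllables 1–3.
  Weights: 1 de: H, 2 si L, 3 po L.
  Heavy syllables in the domain: 1. The leftmost is syllable 1 (de:).
  → primary stress on syllable 1.
Suffixed `de:.si.po.ti:.pir.gu` (6 syllables):
  The final syllable (6, gu) is extrametrical; the stress domain is syllables 1–5.
  Weights: 1 de: H, 2 si L, 3 po L, 4 ti: H, 5 pir H.
  Heavy syllables in the domain: 1, 4, 5. The leftmost is syllable 1 (de:).
  → primary stress on syllable 1.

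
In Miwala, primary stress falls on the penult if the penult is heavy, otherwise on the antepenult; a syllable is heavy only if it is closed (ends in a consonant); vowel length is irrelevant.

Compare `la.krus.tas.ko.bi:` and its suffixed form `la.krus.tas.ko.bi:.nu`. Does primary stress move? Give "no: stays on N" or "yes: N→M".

Base `la.krus.tas.ko.bi:` (5 syllables):
  Weights: 3 tas H, 4 ko L, 5 bi: L.
  The penult (syllable 4, ko) is light, so stress falls on the antepenult (syllable 3, tas).
  → primary stress on syllable 3.
Suffixed `la.krus.tas.ko.bi:.nu` (6 syllables):
  Weights: 4 ko L, 5 bi: L, 6 nu L.
  The penult (syllable 5, bi:) is light, so stress falls on the antepenult (syllable 4, ko).
  → primary stress on syllable 4.

yes: 3→4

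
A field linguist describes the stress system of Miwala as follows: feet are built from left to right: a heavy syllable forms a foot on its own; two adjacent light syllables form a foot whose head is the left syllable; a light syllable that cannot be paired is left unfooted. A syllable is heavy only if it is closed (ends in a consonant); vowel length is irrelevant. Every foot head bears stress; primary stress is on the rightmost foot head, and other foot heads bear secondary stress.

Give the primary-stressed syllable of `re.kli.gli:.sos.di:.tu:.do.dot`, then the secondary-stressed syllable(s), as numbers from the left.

Weights: 1 re L, 2 kli L, 3 gli: L, 4 sos H, 5 di: L, 6 tu: L, 7 do L, 8 dot H.
Parse left to right (heavy = foot alone; LL = one foot; stranded L unfooted): (ˈre.kli) gli: (ˈsos) (ˈdi:.tu:) do (ˈdot).
Foot heads: 1, 4, 5, 8.
Primary stress on the rightmost head = syllable 8.
Secondary stress on 1, 4, 5: ˌre.kli.gli:.ˌsos.ˌdi:.tu:.do.ˈdot.

primary 8, secondary 1, 4, 5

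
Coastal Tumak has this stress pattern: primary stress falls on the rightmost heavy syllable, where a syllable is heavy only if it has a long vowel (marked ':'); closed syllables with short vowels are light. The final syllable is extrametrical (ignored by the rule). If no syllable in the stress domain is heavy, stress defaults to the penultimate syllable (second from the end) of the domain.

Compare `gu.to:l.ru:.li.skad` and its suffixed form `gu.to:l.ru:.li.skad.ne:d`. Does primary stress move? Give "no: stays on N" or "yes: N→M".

no: stays on 3

Base `gu.to:l.ru:.li.skad` (5 syllables):
  The final syllable (5, skad) is extrametrical; the stress domain is syllables 1–4.
  Weights: 1 gu L, 2 to:l H, 3 ru: H, 4 li L.
  Heavy syllables in the domain: 2, 3. The rightmost is syllable 3 (ru:).
  → primary stress on syllable 3.
Suffixed `gu.to:l.ru:.li.skad.ne:d` (6 syllables):
  The final syllable (6, ne:d) is extrametrical; the stress domain is syllables 1–5.
  Weights: 1 gu L, 2 to:l H, 3 ru: H, 4 li L, 5 skad L.
  Heavy syllables in the domain: 2, 3. The rightmost is syllable 3 (ru:).
  → primary stress on syllable 3.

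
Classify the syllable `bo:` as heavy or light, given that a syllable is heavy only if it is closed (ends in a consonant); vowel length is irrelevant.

`bo:`: long vowel, open (no coda). Open (no coda) → light.

light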